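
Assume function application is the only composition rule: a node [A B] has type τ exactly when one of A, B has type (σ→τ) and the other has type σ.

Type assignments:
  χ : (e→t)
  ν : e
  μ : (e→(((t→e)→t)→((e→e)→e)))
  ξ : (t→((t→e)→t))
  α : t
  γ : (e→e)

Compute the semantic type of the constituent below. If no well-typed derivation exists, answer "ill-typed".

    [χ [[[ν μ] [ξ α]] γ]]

At [ν μ], μ : (e→(((t→e)→t)→((e→e)→e))) takes ν : e, giving (((t→e)→t)→((e→e)→e)).
At [ξ α], ξ : (t→((t→e)→t)) takes α : t, giving ((t→e)→t).
At [[ν μ] [ξ α]], [ν μ] : (((t→e)→t)→((e→e)→e)) takes [ξ α] : ((t→e)→t), giving ((e→e)→e).
At [[[ν μ] [ξ α]] γ], [[ν μ] [ξ α]] : ((e→e)→e) takes γ : (e→e), giving e.
At [χ [[[ν μ] [ξ α]] γ]], χ : (e→t) takes [[[ν μ] [ξ α]] γ] : e, giving t.

t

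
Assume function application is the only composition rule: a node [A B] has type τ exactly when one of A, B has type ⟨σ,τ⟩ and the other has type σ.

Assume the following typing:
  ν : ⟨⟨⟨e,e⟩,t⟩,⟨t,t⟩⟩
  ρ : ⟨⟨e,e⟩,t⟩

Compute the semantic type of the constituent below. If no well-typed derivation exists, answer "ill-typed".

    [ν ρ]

⟨t,t⟩

[ν ρ]: functor ν : ⟨⟨⟨e,e⟩,t⟩,⟨t,t⟩⟩, argument ρ : ⟨⟨e,e⟩,t⟩; result ⟨t,t⟩.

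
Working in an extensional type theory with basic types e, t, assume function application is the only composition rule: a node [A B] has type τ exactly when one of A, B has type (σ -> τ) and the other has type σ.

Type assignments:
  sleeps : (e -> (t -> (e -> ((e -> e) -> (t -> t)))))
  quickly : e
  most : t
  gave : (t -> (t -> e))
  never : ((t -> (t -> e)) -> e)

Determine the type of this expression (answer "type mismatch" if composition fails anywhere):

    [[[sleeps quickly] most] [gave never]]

[sleeps quickly]: (e -> (t -> (e -> ((e -> e) -> (t -> t))))) applied to e yields (t -> (e -> ((e -> e) -> (t -> t)))).
[[sleeps quickly] most]: (t -> (e -> ((e -> e) -> (t -> t)))) applied to t yields (e -> ((e -> e) -> (t -> t))).
[gave never]: ((t -> (t -> e)) -> e) applied to (t -> (t -> e)) yields e.
[[[sleeps quickly] most] [gave never]]: (e -> ((e -> e) -> (t -> t))) applied to e yields ((e -> e) -> (t -> t)).

((e -> e) -> (t -> t))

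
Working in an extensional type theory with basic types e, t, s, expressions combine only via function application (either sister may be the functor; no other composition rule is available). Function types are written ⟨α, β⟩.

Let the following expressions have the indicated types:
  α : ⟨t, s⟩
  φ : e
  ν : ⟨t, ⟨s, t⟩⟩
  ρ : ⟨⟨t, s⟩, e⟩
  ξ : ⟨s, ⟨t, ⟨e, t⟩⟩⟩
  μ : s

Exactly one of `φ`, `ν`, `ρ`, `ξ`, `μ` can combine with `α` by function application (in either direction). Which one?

φ : e — no; α wants t, and φ wants nothing (atomic).
ν : ⟨t, ⟨s, t⟩⟩ — no; α wants t, and ν wants t.
ρ — combines: ρ : ⟨⟨t, s⟩, e⟩ takes α : ⟨t, s⟩ as argument, giving e.
ξ : ⟨s, ⟨t, ⟨e, t⟩⟩⟩ — no; α wants t, and ξ wants s.
μ : s — no; α wants t, and μ wants nothing (atomic).

ρ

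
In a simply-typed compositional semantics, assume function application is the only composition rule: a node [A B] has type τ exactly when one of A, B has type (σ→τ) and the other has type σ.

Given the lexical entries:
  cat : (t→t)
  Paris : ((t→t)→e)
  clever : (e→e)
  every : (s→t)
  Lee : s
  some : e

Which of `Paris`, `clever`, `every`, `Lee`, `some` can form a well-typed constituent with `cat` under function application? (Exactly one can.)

Paris

Paris — combines: Paris : ((t→t)→e) takes cat : (t→t) as argument, giving e.
clever : (e→e) — no; cat wants t, and clever wants e.
every : (s→t) — no; cat wants t, and every wants s.
Lee : s — no; cat wants t, and Lee wants nothing (atomic).
some : e — no; cat wants t, and some wants nothing (atomic).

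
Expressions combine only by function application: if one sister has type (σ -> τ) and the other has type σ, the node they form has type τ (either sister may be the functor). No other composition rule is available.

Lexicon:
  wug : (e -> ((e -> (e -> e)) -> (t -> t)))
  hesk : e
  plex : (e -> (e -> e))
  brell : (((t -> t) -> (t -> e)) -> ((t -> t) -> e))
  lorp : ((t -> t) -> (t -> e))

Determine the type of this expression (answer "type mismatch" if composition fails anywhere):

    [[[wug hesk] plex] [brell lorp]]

e

[wug hesk]: (e -> ((e -> (e -> e)) -> (t -> t))) applied to e yields ((e -> (e -> e)) -> (t -> t)).
[[wug hesk] plex]: ((e -> (e -> e)) -> (t -> t)) applied to (e -> (e -> e)) yields (t -> t).
[brell lorp]: (((t -> t) -> (t -> e)) -> ((t -> t) -> e)) applied to ((t -> t) -> (t -> e)) yields ((t -> t) -> e).
[[[wug hesk] plex] [brell lorp]]: ((t -> t) -> e) applied to (t -> t) yields e.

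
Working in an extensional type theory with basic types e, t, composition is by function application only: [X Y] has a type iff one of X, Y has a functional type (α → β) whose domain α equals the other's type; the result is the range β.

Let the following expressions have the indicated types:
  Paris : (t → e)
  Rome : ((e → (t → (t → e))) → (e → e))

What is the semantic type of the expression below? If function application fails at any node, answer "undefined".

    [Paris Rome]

undefined

[Paris Rome]: (t → e) with ((e → (t → (t → e))) → (e → e)) — neither is a function whose domain matches the other; composition fails here.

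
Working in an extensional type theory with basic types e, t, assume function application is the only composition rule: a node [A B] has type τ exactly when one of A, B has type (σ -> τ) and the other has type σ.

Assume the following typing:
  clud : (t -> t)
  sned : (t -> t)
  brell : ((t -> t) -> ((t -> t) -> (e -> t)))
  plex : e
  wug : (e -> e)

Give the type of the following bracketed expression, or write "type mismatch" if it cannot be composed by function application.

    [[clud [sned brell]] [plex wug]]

At [sned brell], brell : ((t -> t) -> ((t -> t) -> (e -> t))) takes sned : (t -> t), giving ((t -> t) -> (e -> t)).
At [clud [sned brell]], [sned brell] : ((t -> t) -> (e -> t)) takes clud : (t -> t), giving (e -> t).
At [plex wug], wug : (e -> e) takes plex : e, giving e.
At [[clud [sned brell]] [plex wug]], [clud [sned brell]] : (e -> t) takes [plex wug] : e, giving t.

t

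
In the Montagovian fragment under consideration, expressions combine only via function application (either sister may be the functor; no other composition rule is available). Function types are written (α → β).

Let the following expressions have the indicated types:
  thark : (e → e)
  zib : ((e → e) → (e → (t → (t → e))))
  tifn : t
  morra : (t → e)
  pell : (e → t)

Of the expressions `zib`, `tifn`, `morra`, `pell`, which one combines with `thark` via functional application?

zib — combines: zib : ((e → e) → (e → (t → (t → e)))) takes thark : (e → e) as argument, giving (e → (t → (t → e))).
tifn : t — no; thark wants e, and tifn wants nothing (atomic).
morra : (t → e) — no; thark wants e, and morra wants t.
pell : (e → t) — no; thark wants e, and pell wants e.

zib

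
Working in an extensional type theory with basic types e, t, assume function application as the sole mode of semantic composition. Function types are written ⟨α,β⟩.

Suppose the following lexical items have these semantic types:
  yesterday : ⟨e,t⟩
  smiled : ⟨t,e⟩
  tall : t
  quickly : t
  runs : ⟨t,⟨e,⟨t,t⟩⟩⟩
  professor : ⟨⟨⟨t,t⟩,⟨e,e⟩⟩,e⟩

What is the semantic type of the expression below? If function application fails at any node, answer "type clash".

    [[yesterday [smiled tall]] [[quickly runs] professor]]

type clash

[smiled tall]: ⟨t,e⟩ applied to t yields e.
[yesterday [smiled tall]]: ⟨e,t⟩ applied to e yields t.
[quickly runs]: ⟨t,⟨e,⟨t,t⟩⟩⟩ applied to t yields ⟨e,⟨t,t⟩⟩.
At [[quickly runs] professor]: neither ⟨e,⟨t,t⟩⟩ nor ⟨⟨⟨t,t⟩,⟨e,e⟩⟩,e⟩ can take the other as argument; the node is ill-typed.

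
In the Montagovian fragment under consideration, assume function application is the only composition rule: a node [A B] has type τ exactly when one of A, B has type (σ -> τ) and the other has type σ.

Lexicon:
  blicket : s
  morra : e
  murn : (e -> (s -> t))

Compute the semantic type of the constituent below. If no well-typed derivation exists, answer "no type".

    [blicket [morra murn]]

[morra murn]: functor murn : (e -> (s -> t)), argument morra : e; result (s -> t).
[blicket [morra murn]]: functor [morra murn] : (s -> t), argument blicket : s; result t.

t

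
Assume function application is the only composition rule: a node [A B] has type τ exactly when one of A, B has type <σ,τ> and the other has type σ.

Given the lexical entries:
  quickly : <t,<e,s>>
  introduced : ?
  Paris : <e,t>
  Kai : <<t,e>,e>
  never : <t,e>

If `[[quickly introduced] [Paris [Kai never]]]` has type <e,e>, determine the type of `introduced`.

[[quickly introduced] [Paris [Kai never]]] is required to be <e,e>. [Paris [Kai never]] : t cannot yield <e,e> as functor, so [quickly introduced] : <t,<e,e>>.
[quickly introduced] is required to be <t,<e,e>>. quickly : <t,<e,s>> cannot yield <t,<e,e>> as functor, so introduced : <<t,<e,s>>,<t,<e,e>>>.

<<t,<e,s>>,<t,<e,e>>>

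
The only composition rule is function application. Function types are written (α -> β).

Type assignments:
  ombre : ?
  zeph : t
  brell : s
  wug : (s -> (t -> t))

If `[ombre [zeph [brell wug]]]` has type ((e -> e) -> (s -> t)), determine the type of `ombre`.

At [ombre [zeph [brell wug]]] (required: ((e -> e) -> (s -> t))): [zeph [brell wug]] is t, which is not a function with range ((e -> e) -> (s -> t)); hence ombre is the functor — type (t -> ((e -> e) -> (s -> t))).

(t -> ((e -> e) -> (s -> t)))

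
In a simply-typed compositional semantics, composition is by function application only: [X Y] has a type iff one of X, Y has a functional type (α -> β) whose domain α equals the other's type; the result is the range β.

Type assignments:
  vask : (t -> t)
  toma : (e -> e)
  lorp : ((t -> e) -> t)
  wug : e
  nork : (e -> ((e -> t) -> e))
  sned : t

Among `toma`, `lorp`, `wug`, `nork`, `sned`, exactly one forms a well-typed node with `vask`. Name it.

toma : (e -> e) — vask needs t; toma needs e; neither fits.
lorp : ((t -> e) -> t) — vask needs t; lorp needs (t -> e); neither fits.
wug : e — vask needs t; wug needs nothing (atomic); neither fits.
nork : (e -> ((e -> t) -> e)) — vask needs t; nork needs e; neither fits.
sned — combines: vask : (t -> t) takes sned : t as argument, giving t.

sned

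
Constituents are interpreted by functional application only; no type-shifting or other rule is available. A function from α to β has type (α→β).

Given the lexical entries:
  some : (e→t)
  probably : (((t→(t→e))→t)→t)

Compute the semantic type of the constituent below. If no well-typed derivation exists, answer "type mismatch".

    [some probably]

type mismatch

At [some probably]: neither (e→t) nor (((t→(t→e))→t)→t) can take the other as argument; the node is ill-typed.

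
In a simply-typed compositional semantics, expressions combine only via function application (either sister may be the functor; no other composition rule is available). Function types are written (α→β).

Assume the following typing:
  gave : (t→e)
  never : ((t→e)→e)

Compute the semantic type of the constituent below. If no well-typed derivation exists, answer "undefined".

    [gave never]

e

[gave never]: functor never : ((t→e)→e), argument gave : (t→e); result e.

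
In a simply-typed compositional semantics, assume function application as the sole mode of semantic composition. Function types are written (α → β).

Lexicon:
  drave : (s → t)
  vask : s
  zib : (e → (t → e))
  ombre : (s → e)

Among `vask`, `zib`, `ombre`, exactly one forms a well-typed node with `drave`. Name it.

vask

vask — combines: drave : (s → t) takes vask : s as argument, giving t.
zib : (e → (t → e)) — neither side's domain matches the other.
ombre : (s → e) — neither side's domain matches the other.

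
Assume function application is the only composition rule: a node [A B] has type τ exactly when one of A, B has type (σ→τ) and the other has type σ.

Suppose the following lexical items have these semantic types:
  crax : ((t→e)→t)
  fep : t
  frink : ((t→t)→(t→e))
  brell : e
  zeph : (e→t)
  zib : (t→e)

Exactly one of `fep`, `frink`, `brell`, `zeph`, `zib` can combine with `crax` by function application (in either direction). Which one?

zib

fep : t — crax needs (t→e); fep needs nothing (atomic); neither fits.
frink : ((t→t)→(t→e)) — crax needs (t→e); frink needs (t→t); neither fits.
brell : e — crax needs (t→e); brell needs nothing (atomic); neither fits.
zeph : (e→t) — crax needs (t→e); zeph needs e; neither fits.
zib — combines: crax : ((t→e)→t) takes zib : (t→e) as argument, giving t.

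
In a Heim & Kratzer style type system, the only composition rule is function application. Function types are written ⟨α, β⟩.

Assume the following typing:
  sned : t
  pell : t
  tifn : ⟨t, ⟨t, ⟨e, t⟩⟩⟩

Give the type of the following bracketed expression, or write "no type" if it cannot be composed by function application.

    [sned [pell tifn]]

⟨e, t⟩

[pell tifn]: tifn is ⟨t, ⟨t, ⟨e, t⟩⟩⟩, pell is t; result ⟨t, ⟨e, t⟩⟩.
[sned [pell tifn]]: [pell tifn] is ⟨t, ⟨e, t⟩⟩, sned is t; result ⟨e, t⟩.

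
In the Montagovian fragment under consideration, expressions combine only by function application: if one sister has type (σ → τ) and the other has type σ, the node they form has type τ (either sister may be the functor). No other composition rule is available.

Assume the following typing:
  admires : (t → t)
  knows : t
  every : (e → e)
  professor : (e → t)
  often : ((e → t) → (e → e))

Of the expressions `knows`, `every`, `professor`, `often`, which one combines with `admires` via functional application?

knows

knows — combines: admires : (t → t) takes knows : t as argument, giving t.
every : (e → e) — neither side's domain matches the other.
professor : (e → t) — neither side's domain matches the other.
often : ((e → t) → (e → e)) — neither side's domain matches the other.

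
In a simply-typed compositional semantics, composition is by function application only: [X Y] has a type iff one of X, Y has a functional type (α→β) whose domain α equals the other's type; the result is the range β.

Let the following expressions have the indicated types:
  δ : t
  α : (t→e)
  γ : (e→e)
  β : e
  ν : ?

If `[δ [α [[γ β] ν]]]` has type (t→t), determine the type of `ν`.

For [δ [α [[γ β] ν]]] to have type (t→t) with δ of type t, [α [[γ β] ν]] must be the function: [α [[γ β] ν]] : (t→(t→t)).
For [α [[γ β] ν]] to have type (t→(t→t)) with α of type (t→e), [[γ β] ν] must be the function: [[γ β] ν] : ((t→e)→(t→(t→t))).
For [[γ β] ν] to have type ((t→e)→(t→(t→t))) with [γ β] of type e, ν must be the function: ν : (e→((t→e)→(t→(t→t)))).

(e→((t→e)→(t→(t→t))))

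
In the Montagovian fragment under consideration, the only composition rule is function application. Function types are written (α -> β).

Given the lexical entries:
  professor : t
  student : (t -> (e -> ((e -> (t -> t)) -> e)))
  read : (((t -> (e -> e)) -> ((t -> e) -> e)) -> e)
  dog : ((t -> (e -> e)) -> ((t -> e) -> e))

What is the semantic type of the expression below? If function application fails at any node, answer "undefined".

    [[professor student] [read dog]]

((e -> (t -> t)) -> e)

[professor student]: student is (t -> (e -> ((e -> (t -> t)) -> e))), professor is t; result (e -> ((e -> (t -> t)) -> e)).
[read dog]: read is (((t -> (e -> e)) -> ((t -> e) -> e)) -> e), dog is ((t -> (e -> e)) -> ((t -> e) -> e)); result e.
[[professor student] [read dog]]: [professor student] is (e -> ((e -> (t -> t)) -> e)), [read dog] is e; result ((e -> (t -> t)) -> e).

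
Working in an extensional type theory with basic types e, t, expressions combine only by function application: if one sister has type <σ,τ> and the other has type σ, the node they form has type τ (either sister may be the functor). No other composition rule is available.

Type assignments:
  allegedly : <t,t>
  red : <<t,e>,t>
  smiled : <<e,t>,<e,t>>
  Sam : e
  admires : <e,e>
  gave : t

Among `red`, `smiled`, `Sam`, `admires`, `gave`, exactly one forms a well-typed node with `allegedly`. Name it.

red : <<t,e>,t> — allegedly needs t; red needs <t,e>; neither fits.
smiled : <<e,t>,<e,t>> — allegedly needs t; smiled needs <e,t>; neither fits.
Sam : e — allegedly needs t; Sam needs nothing (atomic); neither fits.
admires : <e,e> — allegedly needs t; admires needs e; neither fits.
gave — combines: allegedly : <t,t> takes gave : t as argument, giving t.

gave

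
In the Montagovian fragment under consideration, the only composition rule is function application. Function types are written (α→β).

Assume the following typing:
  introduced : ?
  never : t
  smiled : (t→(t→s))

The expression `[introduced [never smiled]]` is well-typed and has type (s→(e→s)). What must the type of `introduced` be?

((t→s)→(s→(e→s)))

[introduced [never smiled]] is required to be (s→(e→s)). [never smiled] : (t→s) cannot yield (s→(e→s)) as functor, so introduced : ((t→s)→(s→(e→s))).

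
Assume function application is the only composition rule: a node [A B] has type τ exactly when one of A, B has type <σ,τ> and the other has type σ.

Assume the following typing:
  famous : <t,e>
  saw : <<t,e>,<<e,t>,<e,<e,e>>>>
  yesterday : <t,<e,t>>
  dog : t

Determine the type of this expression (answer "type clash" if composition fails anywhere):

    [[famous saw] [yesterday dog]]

At [famous saw], saw : <<t,e>,<<e,t>,<e,<e,e>>>> takes famous : <t,e>, giving <<e,t>,<e,<e,e>>>.
At [yesterday dog], yesterday : <t,<e,t>> takes dog : t, giving <e,t>.
At [[famous saw] [yesterday dog]], [famous saw] : <<e,t>,<e,<e,e>>> takes [yesterday dog] : <e,t>, giving <e,<e,e>>.

<e,<e,e>>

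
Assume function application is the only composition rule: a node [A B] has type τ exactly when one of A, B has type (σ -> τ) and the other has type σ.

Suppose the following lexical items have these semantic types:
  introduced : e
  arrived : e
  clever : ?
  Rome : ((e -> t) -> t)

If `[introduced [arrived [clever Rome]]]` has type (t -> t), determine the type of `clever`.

For [introduced [arrived [clever Rome]]] to have type (t -> t) with introduced of type e, [arrived [clever Rome]] must be the function: [arrived [clever Rome]] : (e -> (t -> t)).
For [arrived [clever Rome]] to have type (e -> (t -> t)) with arrived of type e, [clever Rome] must be the function: [clever Rome] : (e -> (e -> (t -> t))).
For [clever Rome] to have type (e -> (e -> (t -> t))) with Rome of type ((e -> t) -> t), clever must be the function: clever : (((e -> t) -> t) -> (e -> (e -> (t -> t)))).

(((e -> t) -> t) -> (e -> (e -> (t -> t))))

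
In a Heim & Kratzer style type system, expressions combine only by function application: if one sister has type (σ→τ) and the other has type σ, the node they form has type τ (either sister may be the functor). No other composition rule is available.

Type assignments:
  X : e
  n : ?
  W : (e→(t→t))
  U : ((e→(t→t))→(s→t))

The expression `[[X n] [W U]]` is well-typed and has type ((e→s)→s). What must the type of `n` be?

(e→((s→t)→((e→s)→s)))

At [[X n] [W U]] (required: ((e→s)→s)): [W U] is (s→t), which is not a function with range ((e→s)→s); hence [X n] is the functor — type ((s→t)→((e→s)→s)).
At [X n] (required: ((s→t)→((e→s)→s))): X is e, which is not a function with range ((s→t)→((e→s)→s)); hence n is the functor — type (e→((s→t)→((e→s)→s))).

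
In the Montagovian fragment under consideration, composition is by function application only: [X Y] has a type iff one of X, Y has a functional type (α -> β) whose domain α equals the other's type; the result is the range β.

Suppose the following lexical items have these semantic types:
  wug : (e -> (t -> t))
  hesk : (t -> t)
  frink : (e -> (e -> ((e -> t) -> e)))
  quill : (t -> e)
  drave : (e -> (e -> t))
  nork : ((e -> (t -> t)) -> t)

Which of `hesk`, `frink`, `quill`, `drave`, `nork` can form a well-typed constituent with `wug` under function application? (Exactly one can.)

hesk : (t -> t) — neither side's domain matches the other.
frink : (e -> (e -> ((e -> t) -> e))) — neither side's domain matches the other.
quill : (t -> e) — neither side's domain matches the other.
drave : (e -> (e -> t)) — neither side's domain matches the other.
nork — combines: nork : ((e -> (t -> t)) -> t) takes wug : (e -> (t -> t)) as argument, giving t.

nork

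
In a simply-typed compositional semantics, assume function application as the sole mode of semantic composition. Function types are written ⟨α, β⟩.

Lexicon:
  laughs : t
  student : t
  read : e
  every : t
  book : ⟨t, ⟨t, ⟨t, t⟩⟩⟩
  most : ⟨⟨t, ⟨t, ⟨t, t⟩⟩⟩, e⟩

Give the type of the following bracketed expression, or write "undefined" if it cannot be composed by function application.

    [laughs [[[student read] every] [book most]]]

At [student read]: neither t nor e can take the other as argument; the node is ill-typed.

undefined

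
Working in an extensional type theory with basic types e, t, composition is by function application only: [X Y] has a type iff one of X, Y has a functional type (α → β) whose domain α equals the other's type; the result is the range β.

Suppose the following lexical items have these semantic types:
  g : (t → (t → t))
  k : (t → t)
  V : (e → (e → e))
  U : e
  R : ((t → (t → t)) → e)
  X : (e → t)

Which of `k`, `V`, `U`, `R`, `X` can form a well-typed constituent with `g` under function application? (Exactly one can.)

k : (t → t) — neither side's domain matches the other.
V : (e → (e → e)) — neither side's domain matches the other.
U : e — neither side's domain matches the other.
R — combines: R : ((t → (t → t)) → e) takes g : (t → (t → t)) as argument, giving e.
X : (e → t) — neither side's domain matches the other.

R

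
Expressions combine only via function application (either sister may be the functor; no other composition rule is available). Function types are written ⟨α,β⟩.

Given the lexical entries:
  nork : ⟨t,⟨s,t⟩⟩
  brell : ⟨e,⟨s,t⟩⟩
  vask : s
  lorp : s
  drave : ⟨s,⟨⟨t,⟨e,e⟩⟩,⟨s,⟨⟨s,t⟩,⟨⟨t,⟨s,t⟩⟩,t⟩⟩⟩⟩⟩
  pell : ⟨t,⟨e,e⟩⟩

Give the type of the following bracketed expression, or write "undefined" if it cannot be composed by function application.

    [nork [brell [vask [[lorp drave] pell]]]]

[lorp drave] — drave of type ⟨s,⟨⟨t,⟨e,e⟩⟩,⟨s,⟨⟨s,t⟩,⟨⟨t,⟨s,t⟩⟩,t⟩⟩⟩⟩⟩ combines with lorp of type s: type ⟨⟨t,⟨e,e⟩⟩,⟨s,⟨⟨s,t⟩,⟨⟨t,⟨s,t⟩⟩,t⟩⟩⟩⟩.
[[lorp drave] pell] — [lorp drave] of type ⟨⟨t,⟨e,e⟩⟩,⟨s,⟨⟨s,t⟩,⟨⟨t,⟨s,t⟩⟩,t⟩⟩⟩⟩ combines with pell of type ⟨t,⟨e,e⟩⟩: type ⟨s,⟨⟨s,t⟩,⟨⟨t,⟨s,t⟩⟩,t⟩⟩⟩.
[vask [[lorp drave] pell]] — [[lorp drave] pell] of type ⟨s,⟨⟨s,t⟩,⟨⟨t,⟨s,t⟩⟩,t⟩⟩⟩ combines with vask of type s: type ⟨⟨s,t⟩,⟨⟨t,⟨s,t⟩⟩,t⟩⟩.
At [brell [vask [[lorp drave] pell]]]: neither ⟨e,⟨s,t⟩⟩ nor ⟨⟨s,t⟩,⟨⟨t,⟨s,t⟩⟩,t⟩⟩ can take the other as argument; the node is ill-typed.

undefined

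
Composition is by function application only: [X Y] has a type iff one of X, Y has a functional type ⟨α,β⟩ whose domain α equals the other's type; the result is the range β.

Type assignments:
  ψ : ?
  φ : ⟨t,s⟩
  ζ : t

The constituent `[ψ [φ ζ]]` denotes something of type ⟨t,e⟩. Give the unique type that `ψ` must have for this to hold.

[ψ [φ ζ]] is required to be ⟨t,e⟩. [φ ζ] : s cannot yield ⟨t,e⟩ as functor, so ψ : ⟨s,⟨t,e⟩⟩.

⟨s,⟨t,e⟩⟩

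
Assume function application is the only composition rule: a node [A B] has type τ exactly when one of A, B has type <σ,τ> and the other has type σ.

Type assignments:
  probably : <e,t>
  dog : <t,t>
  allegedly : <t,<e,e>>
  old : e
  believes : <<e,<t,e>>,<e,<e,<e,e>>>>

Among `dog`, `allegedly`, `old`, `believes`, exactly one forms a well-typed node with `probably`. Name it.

dog : <t,t> — no; probably wants e, and dog wants t.
allegedly : <t,<e,e>> — no; probably wants e, and allegedly wants t.
old — combines: probably : <e,t> takes old : e as argument, giving t.
believes : <<e,<t,e>>,<e,<e,<e,e>>>> — no; probably wants e, and believes wants <e,<t,e>>.

old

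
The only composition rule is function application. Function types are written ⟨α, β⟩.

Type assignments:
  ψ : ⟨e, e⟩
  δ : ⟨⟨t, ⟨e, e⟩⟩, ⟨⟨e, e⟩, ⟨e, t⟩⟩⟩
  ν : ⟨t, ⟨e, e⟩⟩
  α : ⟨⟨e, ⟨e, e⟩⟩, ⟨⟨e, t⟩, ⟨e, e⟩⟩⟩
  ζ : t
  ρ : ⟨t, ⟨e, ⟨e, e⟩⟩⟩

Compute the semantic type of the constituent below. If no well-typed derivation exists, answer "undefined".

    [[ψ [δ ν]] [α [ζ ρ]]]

⟨e, e⟩

At [δ ν], δ : ⟨⟨t, ⟨e, e⟩⟩, ⟨⟨e, e⟩, ⟨e, t⟩⟩⟩ takes ν : ⟨t, ⟨e, e⟩⟩, giving ⟨⟨e, e⟩, ⟨e, t⟩⟩.
At [ψ [δ ν]], [δ ν] : ⟨⟨e, e⟩, ⟨e, t⟩⟩ takes ψ : ⟨e, e⟩, giving ⟨e, t⟩.
At [ζ ρ], ρ : ⟨t, ⟨e, ⟨e, e⟩⟩⟩ takes ζ : t, giving ⟨e, ⟨e, e⟩⟩.
At [α [ζ ρ]], α : ⟨⟨e, ⟨e, e⟩⟩, ⟨⟨e, t⟩, ⟨e, e⟩⟩⟩ takes [ζ ρ] : ⟨e, ⟨e, e⟩⟩, giving ⟨⟨e, t⟩, ⟨e, e⟩⟩.
At [[ψ [δ ν]] [α [ζ ρ]]], [α [ζ ρ]] : ⟨⟨e, t⟩, ⟨e, e⟩⟩ takes [ψ [δ ν]] : ⟨e, t⟩, giving ⟨e, e⟩.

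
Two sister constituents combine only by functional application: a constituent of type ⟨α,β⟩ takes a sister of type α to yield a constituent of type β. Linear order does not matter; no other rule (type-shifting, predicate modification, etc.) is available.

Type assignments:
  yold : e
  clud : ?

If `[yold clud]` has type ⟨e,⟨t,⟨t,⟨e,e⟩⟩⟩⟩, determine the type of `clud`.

⟨e,⟨e,⟨t,⟨t,⟨e,e⟩⟩⟩⟩⟩

At [yold clud] (required: ⟨e,⟨t,⟨t,⟨e,e⟩⟩⟩⟩): yold is e, which is not a function with range ⟨e,⟨t,⟨t,⟨e,e⟩⟩⟩⟩; hence clud is the functor — type ⟨e,⟨e,⟨t,⟨t,⟨e,e⟩⟩⟩⟩⟩.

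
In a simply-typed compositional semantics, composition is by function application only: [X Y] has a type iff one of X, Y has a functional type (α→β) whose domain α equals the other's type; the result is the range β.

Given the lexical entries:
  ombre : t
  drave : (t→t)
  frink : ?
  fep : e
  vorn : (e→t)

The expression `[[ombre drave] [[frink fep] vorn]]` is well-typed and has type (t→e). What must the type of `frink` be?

(e→((e→t)→(t→(t→e))))

At [[ombre drave] [[frink fep] vorn]] (required: (t→e)): [ombre drave] is t, which is not a function with range (t→e); hence [[frink fep] vorn] is the functor — type (t→(t→e)).
At [[frink fep] vorn] (required: (t→(t→e))): vorn is (e→t), which is not a function with range (t→(t→e)); hence [frink fep] is the functor — type ((e→t)→(t→(t→e))).
At [frink fep] (required: ((e→t)→(t→(t→e)))): fep is e, which is not a function with range ((e→t)→(t→(t→e))); hence frink is the functor — type (e→((e→t)→(t→(t→e)))).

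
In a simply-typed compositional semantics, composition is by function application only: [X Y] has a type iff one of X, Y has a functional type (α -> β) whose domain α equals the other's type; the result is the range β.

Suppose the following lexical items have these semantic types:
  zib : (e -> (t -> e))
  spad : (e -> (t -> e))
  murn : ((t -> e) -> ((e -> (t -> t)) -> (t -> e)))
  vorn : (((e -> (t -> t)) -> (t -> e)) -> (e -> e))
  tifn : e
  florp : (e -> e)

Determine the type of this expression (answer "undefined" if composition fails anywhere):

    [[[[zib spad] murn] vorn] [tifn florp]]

undefined

At [zib spad]: neither (e -> (t -> e)) nor (e -> (t -> e)) can take the other as argument; the node is ill-typed.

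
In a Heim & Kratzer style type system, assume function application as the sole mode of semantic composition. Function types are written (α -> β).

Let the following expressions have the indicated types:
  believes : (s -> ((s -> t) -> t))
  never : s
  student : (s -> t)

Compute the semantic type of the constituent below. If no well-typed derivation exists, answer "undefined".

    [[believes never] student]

t

At [believes never], believes : (s -> ((s -> t) -> t)) takes never : s, giving ((s -> t) -> t).
At [[believes never] student], [believes never] : ((s -> t) -> t) takes student : (s -> t), giving t.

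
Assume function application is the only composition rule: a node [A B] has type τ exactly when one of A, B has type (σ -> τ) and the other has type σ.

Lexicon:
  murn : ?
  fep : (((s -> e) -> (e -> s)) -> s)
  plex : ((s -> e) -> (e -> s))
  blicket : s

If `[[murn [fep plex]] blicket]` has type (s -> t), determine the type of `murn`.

[[murn [fep plex]] blicket] is required to be (s -> t). blicket : s cannot yield (s -> t) as functor, so [murn [fep plex]] : (s -> (s -> t)).
[murn [fep plex]] is required to be (s -> (s -> t)). [fep plex] : s cannot yield (s -> (s -> t)) as functor, so murn : (s -> (s -> (s -> t))).

(s -> (s -> (s -> t)))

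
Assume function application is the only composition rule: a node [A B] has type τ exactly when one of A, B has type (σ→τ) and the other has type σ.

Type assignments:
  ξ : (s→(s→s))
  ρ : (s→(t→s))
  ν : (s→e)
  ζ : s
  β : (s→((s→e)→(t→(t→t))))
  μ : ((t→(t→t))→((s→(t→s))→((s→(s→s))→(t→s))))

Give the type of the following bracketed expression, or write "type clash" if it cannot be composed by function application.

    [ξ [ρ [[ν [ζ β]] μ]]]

(t→s)

[ζ β]: β is (s→((s→e)→(t→(t→t)))), ζ is s; result ((s→e)→(t→(t→t))).
[ν [ζ β]]: [ζ β] is ((s→e)→(t→(t→t))), ν is (s→e); result (t→(t→t)).
[[ν [ζ β]] μ]: μ is ((t→(t→t))→((s→(t→s))→((s→(s→s))→(t→s)))), [ν [ζ β]] is (t→(t→t)); result ((s→(t→s))→((s→(s→s))→(t→s))).
[ρ [[ν [ζ β]] μ]]: [[ν [ζ β]] μ] is ((s→(t→s))→((s→(s→s))→(t→s))), ρ is (s→(t→s)); result ((s→(s→s))→(t→s)).
[ξ [ρ [[ν [ζ β]] μ]]]: [ρ [[ν [ζ β]] μ]] is ((s→(s→s))→(t→s)), ξ is (s→(s→s)); result (t→s).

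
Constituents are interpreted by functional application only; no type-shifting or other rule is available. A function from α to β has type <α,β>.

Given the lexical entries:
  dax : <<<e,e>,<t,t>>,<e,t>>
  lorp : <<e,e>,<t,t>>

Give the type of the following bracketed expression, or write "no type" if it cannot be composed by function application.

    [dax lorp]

[dax lorp]: dax is <<<e,e>,<t,t>>,<e,t>>, lorp is <<e,e>,<t,t>>; result <e,t>.

<e,t>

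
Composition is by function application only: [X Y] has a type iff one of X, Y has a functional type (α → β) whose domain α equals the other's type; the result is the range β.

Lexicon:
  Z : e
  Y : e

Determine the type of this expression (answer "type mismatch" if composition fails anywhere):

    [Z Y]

[Z Y]: e with e — neither is a function whose domain matches the other; composition fails here.

type mismatch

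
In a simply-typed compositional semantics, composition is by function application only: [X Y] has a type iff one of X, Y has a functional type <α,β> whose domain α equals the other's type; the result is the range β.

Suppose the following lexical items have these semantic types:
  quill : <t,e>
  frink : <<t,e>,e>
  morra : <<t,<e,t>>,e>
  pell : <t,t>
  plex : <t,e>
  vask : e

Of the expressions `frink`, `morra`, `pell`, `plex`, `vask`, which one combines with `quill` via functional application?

frink

frink — combines: frink : <<t,e>,e> takes quill : <t,e> as argument, giving e.
morra : <<t,<e,t>>,e> — no; quill wants t, and morra wants <t,<e,t>>.
pell : <t,t> — no; quill wants t, and pell wants t.
plex : <t,e> — no; quill wants t, and plex wants t.
vask : e — no; quill wants t, and vask wants nothing (atomic).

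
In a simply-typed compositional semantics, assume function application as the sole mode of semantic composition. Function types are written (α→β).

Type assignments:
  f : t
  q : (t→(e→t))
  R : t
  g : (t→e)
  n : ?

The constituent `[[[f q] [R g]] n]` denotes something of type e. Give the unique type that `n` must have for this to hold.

For [[[f q] [R g]] n] to have type e with [[f q] [R g]] of type t, n must be the function: n : (t→e).

(t→e)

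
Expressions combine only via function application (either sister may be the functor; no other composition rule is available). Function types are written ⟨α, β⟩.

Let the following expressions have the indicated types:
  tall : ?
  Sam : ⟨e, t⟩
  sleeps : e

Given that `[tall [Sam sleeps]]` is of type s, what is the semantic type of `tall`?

⟨t, s⟩

For [tall [Sam sleeps]] to have type s with [Sam sleeps] of type t, tall must be the function: tall : ⟨t, s⟩.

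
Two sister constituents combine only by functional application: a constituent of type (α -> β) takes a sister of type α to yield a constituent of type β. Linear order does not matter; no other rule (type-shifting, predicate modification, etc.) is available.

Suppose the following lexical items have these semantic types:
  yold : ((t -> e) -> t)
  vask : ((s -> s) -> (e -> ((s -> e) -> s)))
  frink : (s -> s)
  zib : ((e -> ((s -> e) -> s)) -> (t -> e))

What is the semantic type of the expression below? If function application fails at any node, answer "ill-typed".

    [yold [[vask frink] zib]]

t

[vask frink]: ((s -> s) -> (e -> ((s -> e) -> s))) applied to (s -> s) yields (e -> ((s -> e) -> s)).
[[vask frink] zib]: ((e -> ((s -> e) -> s)) -> (t -> e)) applied to (e -> ((s -> e) -> s)) yields (t -> e).
[yold [[vask frink] zib]]: ((t -> e) -> t) applied to (t -> e) yields t.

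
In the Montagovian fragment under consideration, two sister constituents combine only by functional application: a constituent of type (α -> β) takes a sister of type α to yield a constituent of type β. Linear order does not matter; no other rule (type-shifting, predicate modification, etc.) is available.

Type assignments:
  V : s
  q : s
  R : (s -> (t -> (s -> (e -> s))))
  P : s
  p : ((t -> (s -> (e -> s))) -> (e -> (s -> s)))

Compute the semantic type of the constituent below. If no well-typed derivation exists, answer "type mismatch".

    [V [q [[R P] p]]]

[R P]: (s -> (t -> (s -> (e -> s)))) applied to s yields (t -> (s -> (e -> s))).
[[R P] p]: ((t -> (s -> (e -> s))) -> (e -> (s -> s))) applied to (t -> (s -> (e -> s))) yields (e -> (s -> s)).
At [q [[R P] p]]: neither s nor (e -> (s -> s)) can take the other as argument; the node is ill-typed.

type mismatch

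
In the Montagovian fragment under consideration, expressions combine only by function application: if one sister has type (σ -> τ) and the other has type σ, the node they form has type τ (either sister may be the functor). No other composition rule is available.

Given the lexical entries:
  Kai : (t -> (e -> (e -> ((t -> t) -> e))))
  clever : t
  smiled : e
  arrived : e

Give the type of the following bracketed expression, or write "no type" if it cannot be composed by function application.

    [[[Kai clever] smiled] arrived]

[Kai clever]: functor Kai : (t -> (e -> (e -> ((t -> t) -> e)))), argument clever : t; result (e -> (e -> ((t -> t) -> e))).
[[Kai clever] smiled]: functor [Kai clever] : (e -> (e -> ((t -> t) -> e))), argument smiled : e; result (e -> ((t -> t) -> e)).
[[[Kai clever] smiled] arrived]: functor [[Kai clever] smiled] : (e -> ((t -> t) -> e)), argument arrived : e; result ((t -> t) -> e).

((t -> t) -> e)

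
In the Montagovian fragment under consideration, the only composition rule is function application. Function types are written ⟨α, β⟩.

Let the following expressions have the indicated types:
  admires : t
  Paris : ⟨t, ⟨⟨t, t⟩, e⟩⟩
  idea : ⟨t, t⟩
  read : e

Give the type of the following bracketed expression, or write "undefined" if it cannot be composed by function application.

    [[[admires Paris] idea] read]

undefined

At [admires Paris], Paris : ⟨t, ⟨⟨t, t⟩, e⟩⟩ takes admires : t, giving ⟨⟨t, t⟩, e⟩.
At [[admires Paris] idea], [admires Paris] : ⟨⟨t, t⟩, e⟩ takes idea : ⟨t, t⟩, giving e.
[[[admires Paris] idea] read]: e and e cannot combine by function application — type clash.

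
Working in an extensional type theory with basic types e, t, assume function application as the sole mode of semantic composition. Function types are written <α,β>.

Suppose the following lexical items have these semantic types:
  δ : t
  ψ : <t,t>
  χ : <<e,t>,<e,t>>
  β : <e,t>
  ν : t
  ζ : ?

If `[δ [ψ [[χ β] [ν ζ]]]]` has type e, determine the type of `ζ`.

<t,<<e,t>,<<t,t>,<t,e>>>>

[δ [ψ [[χ β] [ν ζ]]]] is required to be e. δ : t cannot yield e as functor, so [ψ [[χ β] [ν ζ]]] : <t,e>.
[ψ [[χ β] [ν ζ]]] is required to be <t,e>. ψ : <t,t> cannot yield <t,e> as functor, so [[χ β] [ν ζ]] : <<t,t>,<t,e>>.
[[χ β] [ν ζ]] is required to be <<t,t>,<t,e>>. [χ β] : <e,t> cannot yield <<t,t>,<t,e>> as functor, so [ν ζ] : <<e,t>,<<t,t>,<t,e>>>.
[ν ζ] is required to be <<e,t>,<<t,t>,<t,e>>>. ν : t cannot yield <<e,t>,<<t,t>,<t,e>>> as functor, so ζ : <t,<<e,t>,<<t,t>,<t,e>>>>.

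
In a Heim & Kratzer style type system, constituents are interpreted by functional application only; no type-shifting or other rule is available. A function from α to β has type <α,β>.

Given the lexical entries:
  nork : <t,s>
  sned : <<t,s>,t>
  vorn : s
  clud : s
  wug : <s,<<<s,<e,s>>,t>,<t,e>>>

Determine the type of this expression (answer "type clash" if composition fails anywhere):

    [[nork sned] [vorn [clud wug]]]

type clash

[nork sned] — sned of type <<t,s>,t> combines with nork of type <t,s>: type t.
[clud wug] — wug of type <s,<<<s,<e,s>>,t>,<t,e>>> combines with clud of type s: type <<<s,<e,s>>,t>,<t,e>>.
At [vorn [clud wug]]: neither s nor <<<s,<e,s>>,t>,<t,e>> can take the other as argument; the node is ill-typed.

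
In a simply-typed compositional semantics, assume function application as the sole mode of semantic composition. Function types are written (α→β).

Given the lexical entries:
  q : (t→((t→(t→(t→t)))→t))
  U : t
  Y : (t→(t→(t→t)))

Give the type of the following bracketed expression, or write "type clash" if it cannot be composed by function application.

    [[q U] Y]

t

[q U] — q of type (t→((t→(t→(t→t)))→t)) combines with U of type t: type ((t→(t→(t→t)))→t).
[[q U] Y] — [q U] of type ((t→(t→(t→t)))→t) combines with Y of type (t→(t→(t→t))): type t.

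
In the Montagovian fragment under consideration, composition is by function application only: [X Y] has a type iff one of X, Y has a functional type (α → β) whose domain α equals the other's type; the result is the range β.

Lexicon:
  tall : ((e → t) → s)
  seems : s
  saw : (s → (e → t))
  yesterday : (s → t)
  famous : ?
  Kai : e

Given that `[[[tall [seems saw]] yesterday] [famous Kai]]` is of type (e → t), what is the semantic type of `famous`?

(e → (t → (e → t)))

At [[[tall [seems saw]] yesterday] [famous Kai]] (required: (e → t)): [[tall [seems saw]] yesterday] is t, which is not a function with range (e → t); hence [famous Kai] is the functor — type (t → (e → t)).
At [famous Kai] (required: (t → (e → t))): Kai is e, which is not a function with range (t → (e → t)); hence famous is the functor — type (e → (t → (e → t))).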